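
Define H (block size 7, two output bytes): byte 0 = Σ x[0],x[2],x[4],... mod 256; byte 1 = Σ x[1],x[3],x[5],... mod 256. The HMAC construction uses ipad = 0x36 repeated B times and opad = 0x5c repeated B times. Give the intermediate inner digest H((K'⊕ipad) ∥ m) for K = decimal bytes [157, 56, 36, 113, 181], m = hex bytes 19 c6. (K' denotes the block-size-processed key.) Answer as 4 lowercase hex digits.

Key decimal bytes [157, 56, 36, 113, 181] = 9d 38 24 71 b5 is 5 bytes ≤ B = 7; zero-pad to 7 bytes: K' = 9d 38 24 71 b5 00 00.
K' ⊕ ipad = ab 0e 12 47 83 36 36.
Inner input = ab 0e 12 47 83 36 36 ∥ 19 c6.
Inner hash: even-index sum = 572 mod 256 = 60; odd-index sum = 164 mod 256 = 164 → 3c a4.

3ca4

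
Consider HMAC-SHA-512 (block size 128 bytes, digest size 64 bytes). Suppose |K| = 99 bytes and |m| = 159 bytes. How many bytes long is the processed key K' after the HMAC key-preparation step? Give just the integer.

128

Key is 99 ≤ 128 bytes, zero-padded: |K'| = 128.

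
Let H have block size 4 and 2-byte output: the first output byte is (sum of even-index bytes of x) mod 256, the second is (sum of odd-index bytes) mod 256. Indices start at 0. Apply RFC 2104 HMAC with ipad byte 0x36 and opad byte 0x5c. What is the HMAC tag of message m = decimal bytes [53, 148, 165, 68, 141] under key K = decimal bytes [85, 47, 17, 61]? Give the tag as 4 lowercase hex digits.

47d0

Key decimal bytes [85, 47, 17, 61] = 55 2f 11 3d is exactly B = 4 bytes: K' = 55 2f 11 3d.
K' ⊕ ipad = 63 19 27 0b.  K' ⊕ opad = 09 73 4d 61.
Inner input = (K'⊕ipad) ∥ m = 63 19 27 0b ∥ 35 94 a5 44 8d.
Inner hash: even-index sum = 497 mod 256 = 241; odd-index sum = 252 mod 256 = 252 → f1 fc.
Outer input = (K'⊕opad) ∥ inner = 09 73 4d 61 ∥ f1 fc.
Outer hash (tag): even-index sum = 327 mod 256 = 71; odd-index sum = 464 mod 256 = 208 → 47 d0.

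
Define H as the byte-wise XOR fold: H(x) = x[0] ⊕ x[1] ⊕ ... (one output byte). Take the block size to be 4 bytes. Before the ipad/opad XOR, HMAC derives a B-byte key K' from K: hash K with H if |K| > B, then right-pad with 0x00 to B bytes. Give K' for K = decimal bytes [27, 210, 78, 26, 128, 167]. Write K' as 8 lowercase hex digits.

|K| = 6 > B = 4, so first hash the key.
H(K): XOR 1b⊕d2⊕4e⊕1a⊕80⊕a7 = ba.
Zero-pad H(K) = ba to 4 bytes: K' = ba 00 00 00.

ba000000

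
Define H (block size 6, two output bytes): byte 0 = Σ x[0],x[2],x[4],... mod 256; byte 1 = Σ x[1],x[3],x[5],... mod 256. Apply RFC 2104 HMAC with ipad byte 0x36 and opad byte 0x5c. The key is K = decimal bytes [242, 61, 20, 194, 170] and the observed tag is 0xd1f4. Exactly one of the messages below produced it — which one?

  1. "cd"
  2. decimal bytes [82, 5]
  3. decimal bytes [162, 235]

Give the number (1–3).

1

Key decimal bytes [242, 61, 20, 194, 170] = f2 3d 14 c2 aa is 5 bytes ≤ B = 6; zero-pad to 6 bytes: K' = f2 3d 14 c2 aa 00.
K' ⊕ ipad = c4 0b 22 f4 9c 36; K' ⊕ opad = ae 61 48 9e f6 5c.
m1: inner = H(c4 0b 22 f4 9c 36 63 64) = e5 99; tag = H(ae 61 48 9e f6 5c e5 99) = d1f4 ← matches
m2: inner = H(c4 0b 22 f4 9c 36 52 05) = d4 3a; tag = H(ae 61 48 9e f6 5c d4 3a) = c095
m3: inner = H(c4 0b 22 f4 9c 36 a2 eb) = 24 20; tag = H(ae 61 48 9e f6 5c 24 20) = 107b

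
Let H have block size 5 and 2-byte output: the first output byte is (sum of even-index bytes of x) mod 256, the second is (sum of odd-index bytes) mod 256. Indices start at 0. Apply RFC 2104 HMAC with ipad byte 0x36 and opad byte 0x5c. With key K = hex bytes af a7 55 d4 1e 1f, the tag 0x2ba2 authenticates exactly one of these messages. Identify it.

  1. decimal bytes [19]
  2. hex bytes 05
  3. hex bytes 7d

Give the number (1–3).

Key hex bytes af a7 55 d4 1e 1f is 6 bytes > B = 5, so hash it first: H(key) = 22 9a, then zero-pad to 5 bytes: K' = 22 9a 00 00 00.
K' ⊕ ipad = 14 ac 36 36 36; K' ⊕ opad = 7e c6 5c 5c 5c.
m1: inner = H(14 ac 36 36 36 13) = 80 f5; tag = H(7e c6 5c 5c 5c 80 f5) = 2ba2 ← matches
m2: inner = H(14 ac 36 36 36 05) = 80 e7; tag = H(7e c6 5c 5c 5c 80 e7) = 1da2
m3: inner = H(14 ac 36 36 36 7d) = 80 5f; tag = H(7e c6 5c 5c 5c 80 5f) = 95a2

1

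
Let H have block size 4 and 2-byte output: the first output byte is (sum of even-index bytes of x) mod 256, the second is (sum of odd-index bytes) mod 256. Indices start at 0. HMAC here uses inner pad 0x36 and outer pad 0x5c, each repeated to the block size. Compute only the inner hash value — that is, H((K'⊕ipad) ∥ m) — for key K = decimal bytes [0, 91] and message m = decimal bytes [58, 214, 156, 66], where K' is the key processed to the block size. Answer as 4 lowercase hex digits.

42bb

Key decimal bytes [0, 91] = 00 5b is 2 bytes ≤ B = 4; zero-pad to 4 bytes: K' = 00 5b 00 00.
K' ⊕ ipad = 36 6d 36 36.
Inner input = 36 6d 36 36 ∥ 3a d6 9c 42.
Inner hash: even-index sum = 322 mod 256 = 66; odd-index sum = 443 mod 256 = 187 → 42 bb.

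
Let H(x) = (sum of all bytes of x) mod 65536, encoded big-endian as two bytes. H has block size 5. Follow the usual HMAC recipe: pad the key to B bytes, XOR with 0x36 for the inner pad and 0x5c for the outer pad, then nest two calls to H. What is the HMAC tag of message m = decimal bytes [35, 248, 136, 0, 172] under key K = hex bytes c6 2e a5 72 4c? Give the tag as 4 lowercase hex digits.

Key hex bytes c6 2e a5 72 4c is exactly B = 5 bytes: K' = c6 2e a5 72 4c.
K' ⊕ ipad = f0 18 93 44 7a.  K' ⊕ opad = 9a 72 f9 2e 10.
Inner input = (K'⊕ipad) ∥ m = f0 18 93 44 7a ∥ 23 f8 88 00 ac.
Inner hash: sum = 240+24+147+68+122+35+248+136+0+172 = 1192 → 04 a8.
Outer input = (K'⊕opad) ∥ inner = 9a 72 f9 2e 10 ∥ 04 a8.
Outer hash (tag): sum = 154+114+249+46+16+4+168 = 751 → 02 ef.

02ef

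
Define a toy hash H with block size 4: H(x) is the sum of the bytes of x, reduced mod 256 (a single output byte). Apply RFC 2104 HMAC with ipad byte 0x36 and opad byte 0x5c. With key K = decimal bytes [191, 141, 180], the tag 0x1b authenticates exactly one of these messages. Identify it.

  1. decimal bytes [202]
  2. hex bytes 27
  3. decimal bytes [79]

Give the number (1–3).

2

Key decimal bytes [191, 141, 180] = bf 8d b4 is 3 bytes ≤ B = 4; zero-pad to 4 bytes: K' = bf 8d b4 00.
K' ⊕ ipad = 89 bb 82 36; K' ⊕ opad = e3 d1 e8 5c.
m1: inner = H(89 bb 82 36 ca) = c6; tag = H(e3 d1 e8 5c c6) = be
m2: inner = H(89 bb 82 36 27) = 23; tag = H(e3 d1 e8 5c 23) = 1b ← matches
m3: inner = H(89 bb 82 36 4f) = 4b; tag = H(e3 d1 e8 5c 4b) = 43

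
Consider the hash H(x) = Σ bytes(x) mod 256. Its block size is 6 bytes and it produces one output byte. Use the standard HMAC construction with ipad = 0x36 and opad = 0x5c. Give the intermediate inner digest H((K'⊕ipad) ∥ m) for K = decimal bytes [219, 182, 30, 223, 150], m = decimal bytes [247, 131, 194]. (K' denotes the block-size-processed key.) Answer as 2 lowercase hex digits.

Key decimal bytes [219, 182, 30, 223, 150] = db b6 1e df 96 is 5 bytes ≤ B = 6; zero-pad to 6 bytes: K' = db b6 1e df 96 00.
K' ⊕ ipad = ed 80 28 e9 a0 36.
Inner input = ed 80 28 e9 a0 36 ∥ f7 83 c2.
Inner hash: sum = 237+128+40+233+160+54+247+131+194 = 1424; mod 256 = 144 → 90.

90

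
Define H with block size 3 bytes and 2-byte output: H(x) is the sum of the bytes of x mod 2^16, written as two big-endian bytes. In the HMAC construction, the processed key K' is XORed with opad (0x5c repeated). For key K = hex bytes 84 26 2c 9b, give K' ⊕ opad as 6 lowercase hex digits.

5d2d5c

Key hex bytes 84 26 2c 9b is 4 bytes > B = 3, so hash it first: H(key) = 01 71, then zero-pad to 3 bytes: K' = 01 71 00.
XOR each byte with 0x5c: 01⊕5c=5d, 71⊕5c=2d, 00⊕5c=5c.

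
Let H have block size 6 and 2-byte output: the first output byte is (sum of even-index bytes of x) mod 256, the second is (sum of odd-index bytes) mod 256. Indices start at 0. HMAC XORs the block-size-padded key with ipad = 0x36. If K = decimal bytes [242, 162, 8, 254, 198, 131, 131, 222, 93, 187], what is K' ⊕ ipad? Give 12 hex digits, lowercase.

Key decimal bytes [242, 162, 8, 254, 198, 131, 131, 222, 93, 187] = f2 a2 08 fe c6 83 83 de 5d bb is 10 bytes > B = 6, so hash it first: H(key) = a0 bc, then zero-pad to 6 bytes: K' = a0 bc 00 00 00 00.
XOR each byte with 0x36: a0⊕36=96, bc⊕36=8a, 00⊕36=36, 00⊕36=36, 00⊕36=36, 00⊕36=36.

968a36363636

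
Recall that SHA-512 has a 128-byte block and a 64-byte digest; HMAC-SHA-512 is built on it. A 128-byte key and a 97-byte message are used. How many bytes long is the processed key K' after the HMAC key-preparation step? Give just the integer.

Key is 128 ≤ 128 bytes, zero-padded: |K'| = 128.

128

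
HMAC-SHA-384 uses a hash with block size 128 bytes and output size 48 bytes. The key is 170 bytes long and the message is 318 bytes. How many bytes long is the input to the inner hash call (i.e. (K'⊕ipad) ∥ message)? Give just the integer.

Key is 170 > 128 bytes, so it is hashed to 48 bytes then zero-padded to 128: |K'| = 128.
Inner input = (K'⊕ipad) ∥ m → 128 + 318 = 446 bytes.

446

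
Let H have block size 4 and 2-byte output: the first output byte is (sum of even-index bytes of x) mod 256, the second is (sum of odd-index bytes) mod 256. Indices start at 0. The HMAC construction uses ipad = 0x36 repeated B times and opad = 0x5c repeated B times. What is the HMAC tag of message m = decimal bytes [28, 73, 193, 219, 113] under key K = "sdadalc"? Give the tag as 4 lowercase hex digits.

Key "sdadalc" = 73 64 61 64 61 6c 63 is 7 bytes > B = 4, so hash it first: H(key) = 98 34, then zero-pad to 4 bytes: K' = 98 34 00 00.
K' ⊕ ipad = ae 02 36 36.  K' ⊕ opad = c4 68 5c 5c.
Inner input = (K'⊕ipad) ∥ m = ae 02 36 36 ∥ 1c 49 c1 db 71.
Inner hash: even-index sum = 562 mod 256 = 50; odd-index sum = 348 mod 256 = 92 → 32 5c.
Outer input = (K'⊕opad) ∥ inner = c4 68 5c 5c ∥ 32 5c.
Outer hash (tag): even-index sum = 338 mod 256 = 82; odd-index sum = 288 mod 256 = 32 → 52 20.

5220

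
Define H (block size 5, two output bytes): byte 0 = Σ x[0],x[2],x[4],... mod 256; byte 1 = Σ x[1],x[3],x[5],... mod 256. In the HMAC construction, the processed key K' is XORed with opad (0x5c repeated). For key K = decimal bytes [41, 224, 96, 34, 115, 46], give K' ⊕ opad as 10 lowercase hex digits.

Key decimal bytes [41, 224, 96, 34, 115, 46] = 29 e0 60 22 73 2e is 6 bytes > B = 5, so hash it first: H(key) = fc 30, then zero-pad to 5 bytes: K' = fc 30 00 00 00.
XOR each byte with 0x5c: fc⊕5c=a0, 30⊕5c=6c, 00⊕5c=5c, 00⊕5c=5c, 00⊕5c=5c.

a06c5c5c5c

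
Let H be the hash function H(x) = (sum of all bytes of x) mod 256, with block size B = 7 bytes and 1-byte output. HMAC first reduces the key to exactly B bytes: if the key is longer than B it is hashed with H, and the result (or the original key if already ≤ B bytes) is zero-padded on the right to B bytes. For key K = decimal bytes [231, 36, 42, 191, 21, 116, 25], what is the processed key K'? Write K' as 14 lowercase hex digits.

Key decimal bytes [231, 36, 42, 191, 21, 116, 25] = e7 24 2a bf 15 74 19 is exactly B = 7 bytes: K' = e7 24 2a bf 15 74 19.

e7242abf157419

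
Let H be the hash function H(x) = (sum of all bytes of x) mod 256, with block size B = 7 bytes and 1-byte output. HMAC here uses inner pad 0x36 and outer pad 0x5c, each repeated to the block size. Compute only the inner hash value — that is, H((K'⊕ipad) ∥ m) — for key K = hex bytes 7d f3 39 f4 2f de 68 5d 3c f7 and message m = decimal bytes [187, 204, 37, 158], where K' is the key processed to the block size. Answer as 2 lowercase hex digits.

Key hex bytes 7d f3 39 f4 2f de 68 5d 3c f7 is 10 bytes > B = 7, so hash it first: H(key) = a2, then zero-pad to 7 bytes: K' = a2 00 00 00 00 00 00.
K' ⊕ ipad = 94 36 36 36 36 36 36.
Inner input = 94 36 36 36 36 36 36 ∥ bb cc 25 9e.
Inner hash: sum = 148+54+54+54+54+54+54+187+204+37+158 = 1058; mod 256 = 34 → 22.

22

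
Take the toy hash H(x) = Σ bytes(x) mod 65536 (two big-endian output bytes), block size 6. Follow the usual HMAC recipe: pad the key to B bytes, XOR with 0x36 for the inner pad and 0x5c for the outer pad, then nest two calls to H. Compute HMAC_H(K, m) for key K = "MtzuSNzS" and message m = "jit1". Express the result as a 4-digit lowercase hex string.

02c0

Key "MtzuSNzS" = 4d 74 7a 75 53 4e 7a 53 is 8 bytes > B = 6, so hash it first: H(key) = 03 1e, then zero-pad to 6 bytes: K' = 03 1e 00 00 00 00.
K' ⊕ ipad = 35 28 36 36 36 36.  K' ⊕ opad = 5f 42 5c 5c 5c 5c.
Inner input = (K'⊕ipad) ∥ m = 35 28 36 36 36 36 ∥ 6a 69 74 31.
Inner hash: sum = 53+40+54+54+54+54+106+105+116+49 = 685 → 02 ad.
Outer input = (K'⊕opad) ∥ inner = 5f 42 5c 5c 5c 5c ∥ 02 ad.
Outer hash (tag): sum = 95+66+92+92+92+92+2+173 = 704 → 02 c0.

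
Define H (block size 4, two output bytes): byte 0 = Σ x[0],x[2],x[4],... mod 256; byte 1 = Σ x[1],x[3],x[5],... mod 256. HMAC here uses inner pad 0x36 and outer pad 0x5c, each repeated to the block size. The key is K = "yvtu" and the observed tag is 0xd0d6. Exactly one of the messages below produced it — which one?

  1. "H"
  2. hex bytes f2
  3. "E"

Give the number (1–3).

Key "yvtu" = 79 76 74 75 is exactly B = 4 bytes: K' = 79 76 74 75.
K' ⊕ ipad = 4f 40 42 43; K' ⊕ opad = 25 2a 28 29.
m1: inner = H(4f 40 42 43 48) = d9 83; tag = H(25 2a 28 29 d9 83) = 26d6
m2: inner = H(4f 40 42 43 f2) = 83 83; tag = H(25 2a 28 29 83 83) = d0d6 ← matches
m3: inner = H(4f 40 42 43 45) = d6 83; tag = H(25 2a 28 29 d6 83) = 23d6

2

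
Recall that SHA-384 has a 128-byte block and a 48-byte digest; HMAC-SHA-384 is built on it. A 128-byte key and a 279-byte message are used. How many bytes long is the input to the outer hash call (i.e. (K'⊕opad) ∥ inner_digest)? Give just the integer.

Key is 128 ≤ 128 bytes, zero-padded: |K'| = 128.
Outer input = (K'⊕opad) ∥ H(inner) → 128 + 48 = 176 bytes.

176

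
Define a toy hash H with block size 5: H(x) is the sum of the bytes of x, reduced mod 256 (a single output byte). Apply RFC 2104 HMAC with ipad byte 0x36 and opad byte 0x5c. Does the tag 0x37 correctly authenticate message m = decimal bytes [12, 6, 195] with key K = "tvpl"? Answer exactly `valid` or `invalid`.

Key "tvpl" = 74 76 70 6c is 4 bytes ≤ B = 5; zero-pad to 5 bytes: K' = 74 76 70 6c 00.
K' ⊕ ipad = 42 40 46 5a 36; K' ⊕ opad = 28 2a 2c 30 5c.
Inner hash: sum = 66+64+70+90+54+12+6+195 = 557; mod 256 = 45 → 2d.
Outer hash (recomputed tag): sum = 40+42+44+48+92+45 = 311; mod 256 = 55 → 37.
Recomputed tag = 37; claimed = 37 → match.

valid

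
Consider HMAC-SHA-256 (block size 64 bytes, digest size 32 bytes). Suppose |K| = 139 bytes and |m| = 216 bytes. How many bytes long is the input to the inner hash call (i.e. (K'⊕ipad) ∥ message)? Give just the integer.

Key is 139 > 64 bytes, so it is hashed to 32 bytes then zero-padded to 64: |K'| = 64.
Inner input = (K'⊕ipad) ∥ m → 64 + 216 = 280 bytes.

280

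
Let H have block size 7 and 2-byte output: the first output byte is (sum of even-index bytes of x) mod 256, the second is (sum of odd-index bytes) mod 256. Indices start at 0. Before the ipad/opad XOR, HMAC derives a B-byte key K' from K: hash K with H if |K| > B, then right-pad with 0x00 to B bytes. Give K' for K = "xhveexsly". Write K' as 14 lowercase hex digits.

|K| = 9 > B = 7, so first hash the key.
H(K): even-index sum = 575 mod 256 = 63; odd-index sum = 433 mod 256 = 177 → 3f b1.
Zero-pad H(K) = 3f b1 to 7 bytes: K' = 3f b1 00 00 00 00 00.

3fb10000000000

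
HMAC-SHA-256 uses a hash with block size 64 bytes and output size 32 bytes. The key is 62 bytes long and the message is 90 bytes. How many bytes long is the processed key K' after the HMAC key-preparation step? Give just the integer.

Key is 62 ≤ 64 bytes, zero-padded: |K'| = 64.

64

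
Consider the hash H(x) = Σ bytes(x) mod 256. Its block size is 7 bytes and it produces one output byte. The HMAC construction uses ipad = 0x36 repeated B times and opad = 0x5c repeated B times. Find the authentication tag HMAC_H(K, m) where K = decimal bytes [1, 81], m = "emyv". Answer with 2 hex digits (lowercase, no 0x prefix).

Key decimal bytes [1, 81] = 01 51 is 2 bytes ≤ B = 7; zero-pad to 7 bytes: K' = 01 51 00 00 00 00 00.
K' ⊕ ipad = 37 67 36 36 36 36 36.  K' ⊕ opad = 5d 0d 5c 5c 5c 5c 5c.
Inner input = (K'⊕ipad) ∥ m = 37 67 36 36 36 36 36 ∥ 65 6d 79 76.
Inner hash: sum = 55+103+54+54+54+54+54+101+109+121+118 = 877; mod 256 = 109 → 6d.
Outer input = (K'⊕opad) ∥ inner = 5d 0d 5c 5c 5c 5c 5c ∥ 6d.
Outer hash (tag): sum = 93+13+92+92+92+92+92+109 = 675; mod 256 = 163 → a3.

a3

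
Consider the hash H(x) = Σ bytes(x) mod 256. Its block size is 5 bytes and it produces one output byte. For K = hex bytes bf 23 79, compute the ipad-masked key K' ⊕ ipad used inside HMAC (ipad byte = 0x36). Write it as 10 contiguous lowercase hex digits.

89154f3636

Key hex bytes bf 23 79 is 3 bytes ≤ B = 5; zero-pad to 5 bytes: K' = bf 23 79 00 00.
XOR each byte with 0x36: bf⊕36=89, 23⊕36=15, 79⊕36=4f, 00⊕36=36, 00⊕36=36.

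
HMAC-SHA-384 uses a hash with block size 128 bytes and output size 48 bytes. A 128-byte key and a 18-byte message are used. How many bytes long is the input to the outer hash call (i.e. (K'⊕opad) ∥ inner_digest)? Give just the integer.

176

Key is 128 ≤ 128 bytes, zero-padded: |K'| = 128.
Outer input = (K'⊕opad) ∥ H(inner) → 128 + 48 = 176 bytes.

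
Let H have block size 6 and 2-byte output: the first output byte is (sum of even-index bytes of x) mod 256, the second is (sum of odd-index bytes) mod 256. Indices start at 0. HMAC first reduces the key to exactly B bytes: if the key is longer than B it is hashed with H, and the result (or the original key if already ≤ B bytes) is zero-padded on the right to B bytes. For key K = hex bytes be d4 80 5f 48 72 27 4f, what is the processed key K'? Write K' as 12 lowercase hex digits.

|K| = 8 > B = 6, so first hash the key.
H(K): even-index sum = 429 mod 256 = 173; odd-index sum = 500 mod 256 = 244 → ad f4.
Zero-pad H(K) = ad f4 to 6 bytes: K' = ad f4 00 00 00 00.

adf400000000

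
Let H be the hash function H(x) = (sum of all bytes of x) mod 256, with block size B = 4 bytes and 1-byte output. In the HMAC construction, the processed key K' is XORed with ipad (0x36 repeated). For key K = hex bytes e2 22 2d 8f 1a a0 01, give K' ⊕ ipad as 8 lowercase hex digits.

Key hex bytes e2 22 2d 8f 1a a0 01 is 7 bytes > B = 4, so hash it first: H(key) = 7b, then zero-pad to 4 bytes: K' = 7b 00 00 00.
XOR each byte with 0x36: 7b⊕36=4d, 00⊕36=36, 00⊕36=36, 00⊕36=36.

4d363636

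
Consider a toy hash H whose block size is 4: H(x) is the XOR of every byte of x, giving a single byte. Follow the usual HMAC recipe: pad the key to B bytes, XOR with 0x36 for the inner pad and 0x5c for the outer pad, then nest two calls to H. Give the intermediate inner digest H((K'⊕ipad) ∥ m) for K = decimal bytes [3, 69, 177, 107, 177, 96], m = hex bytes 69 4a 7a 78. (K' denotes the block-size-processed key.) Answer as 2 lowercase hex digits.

6c

Key decimal bytes [3, 69, 177, 107, 177, 96] = 03 45 b1 6b b1 60 is 6 bytes > B = 4, so hash it first: H(key) = 4d, then zero-pad to 4 bytes: K' = 4d 00 00 00.
K' ⊕ ipad = 7b 36 36 36.
Inner input = 7b 36 36 36 ∥ 69 4a 7a 78.
Inner hash: XOR 7b⊕36⊕36⊕36⊕69⊕4a⊕7a⊕78 = 6c.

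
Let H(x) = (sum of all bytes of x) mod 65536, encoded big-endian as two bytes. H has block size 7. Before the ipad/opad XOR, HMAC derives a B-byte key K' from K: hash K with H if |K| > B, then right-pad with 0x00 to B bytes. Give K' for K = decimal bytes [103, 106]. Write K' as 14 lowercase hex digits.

676a0000000000

Key decimal bytes [103, 106] = 67 6a is 2 bytes ≤ B = 7; zero-pad to 7 bytes: K' = 67 6a 00 00 00 00 00.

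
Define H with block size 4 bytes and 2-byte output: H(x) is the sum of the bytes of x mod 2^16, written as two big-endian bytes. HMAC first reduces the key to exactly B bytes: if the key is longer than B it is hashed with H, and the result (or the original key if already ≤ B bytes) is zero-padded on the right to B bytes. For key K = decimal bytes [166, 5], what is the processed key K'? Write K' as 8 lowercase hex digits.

a6050000

Key decimal bytes [166, 5] = a6 05 is 2 bytes ≤ B = 4; zero-pad to 4 bytes: K' = a6 05 00 00.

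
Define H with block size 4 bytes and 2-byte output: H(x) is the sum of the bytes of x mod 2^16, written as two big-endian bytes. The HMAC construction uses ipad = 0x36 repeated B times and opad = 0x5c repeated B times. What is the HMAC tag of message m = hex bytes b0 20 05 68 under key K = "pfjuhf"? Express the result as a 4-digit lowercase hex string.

Key "pfjuhf" = 70 66 6a 75 68 66 is 6 bytes > B = 4, so hash it first: H(key) = 02 83, then zero-pad to 4 bytes: K' = 02 83 00 00.
K' ⊕ ipad = 34 b5 36 36.  K' ⊕ opad = 5e df 5c 5c.
Inner input = (K'⊕ipad) ∥ m = 34 b5 36 36 ∥ b0 20 05 68.
Inner hash: sum = 52+181+54+54+176+32+5+104 = 658 → 02 92.
Outer input = (K'⊕opad) ∥ inner = 5e df 5c 5c ∥ 02 92.
Outer hash (tag): sum = 94+223+92+92+2+146 = 649 → 02 89.

0289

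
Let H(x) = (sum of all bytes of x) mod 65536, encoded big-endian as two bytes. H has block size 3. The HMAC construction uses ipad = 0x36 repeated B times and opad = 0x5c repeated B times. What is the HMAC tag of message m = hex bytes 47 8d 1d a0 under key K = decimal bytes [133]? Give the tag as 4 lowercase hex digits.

0243

Key decimal bytes [133] = 85 is 1 byte ≤ B = 3; zero-pad to 3 bytes: K' = 85 00 00.
K' ⊕ ipad = b3 36 36.  K' ⊕ opad = d9 5c 5c.
Inner input = (K'⊕ipad) ∥ m = b3 36 36 ∥ 47 8d 1d a0.
Inner hash: sum = 179+54+54+71+141+29+160 = 688 → 02 b0.
Outer input = (K'⊕opad) ∥ inner = d9 5c 5c ∥ 02 b0.
Outer hash (tag): sum = 217+92+92+2+176 = 579 → 02 43.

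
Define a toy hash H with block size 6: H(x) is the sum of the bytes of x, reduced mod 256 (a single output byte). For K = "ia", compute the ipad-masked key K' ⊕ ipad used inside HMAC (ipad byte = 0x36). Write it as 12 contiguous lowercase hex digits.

5f5736363636

Key "ia" = 69 61 is 2 bytes ≤ B = 6; zero-pad to 6 bytes: K' = 69 61 00 00 00 00.
XOR each byte with 0x36: 69⊕36=5f, 61⊕36=57, 00⊕36=36, 00⊕36=36, 00⊕36=36, 00⊕36=36.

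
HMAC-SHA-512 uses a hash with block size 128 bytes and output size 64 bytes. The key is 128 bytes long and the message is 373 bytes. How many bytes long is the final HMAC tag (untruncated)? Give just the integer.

64

The tag is one SHA-512 digest: 64 bytes.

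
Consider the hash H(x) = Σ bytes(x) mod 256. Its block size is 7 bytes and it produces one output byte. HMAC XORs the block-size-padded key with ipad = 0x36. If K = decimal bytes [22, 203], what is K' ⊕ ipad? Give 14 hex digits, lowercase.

20fd3636363636

Key decimal bytes [22, 203] = 16 cb is 2 bytes ≤ B = 7; zero-pad to 7 bytes: K' = 16 cb 00 00 00 00 00.
XOR each byte with 0x36: 16⊕36=20, cb⊕36=fd, 00⊕36=36, 00⊕36=36, 00⊕36=36, 00⊕36=36, 00⊕36=36.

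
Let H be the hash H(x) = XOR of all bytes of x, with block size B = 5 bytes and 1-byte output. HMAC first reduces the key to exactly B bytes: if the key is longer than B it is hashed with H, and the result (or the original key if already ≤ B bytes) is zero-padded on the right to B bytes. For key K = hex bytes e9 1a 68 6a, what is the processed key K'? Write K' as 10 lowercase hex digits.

e91a686a00

Key hex bytes e9 1a 68 6a is 4 bytes ≤ B = 5; zero-pad to 5 bytes: K' = e9 1a 68 6a 00.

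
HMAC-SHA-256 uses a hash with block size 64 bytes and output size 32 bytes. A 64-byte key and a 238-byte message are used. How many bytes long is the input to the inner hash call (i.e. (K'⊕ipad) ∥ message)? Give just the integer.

302

Key is 64 ≤ 64 bytes, zero-padded: |K'| = 64.
Inner input = (K'⊕ipad) ∥ m → 64 + 238 = 302 bytes.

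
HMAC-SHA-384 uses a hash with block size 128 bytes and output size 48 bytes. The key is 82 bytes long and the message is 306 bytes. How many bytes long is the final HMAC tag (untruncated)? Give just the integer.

The tag is one SHA-384 digest: 48 bytes.

48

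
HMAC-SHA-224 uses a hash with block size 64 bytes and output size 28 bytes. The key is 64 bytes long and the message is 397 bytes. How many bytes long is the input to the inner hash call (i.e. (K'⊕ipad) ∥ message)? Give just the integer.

Key is 64 ≤ 64 bytes, zero-padded: |K'| = 64.
Inner input = (K'⊕ipad) ∥ m → 64 + 397 = 461 bytes.

461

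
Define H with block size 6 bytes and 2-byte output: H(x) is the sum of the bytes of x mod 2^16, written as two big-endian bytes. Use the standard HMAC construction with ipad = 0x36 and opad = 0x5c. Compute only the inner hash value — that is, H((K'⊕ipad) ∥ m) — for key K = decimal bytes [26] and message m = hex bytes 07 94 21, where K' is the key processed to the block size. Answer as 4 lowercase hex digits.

Key decimal bytes [26] = 1a is 1 byte ≤ B = 6; zero-pad to 6 bytes: K' = 1a 00 00 00 00 00.
K' ⊕ ipad = 2c 36 36 36 36 36.
Inner input = 2c 36 36 36 36 36 ∥ 07 94 21.
Inner hash: sum = 44+54+54+54+54+54+7+148+33 = 502 → 01 f6.

01f6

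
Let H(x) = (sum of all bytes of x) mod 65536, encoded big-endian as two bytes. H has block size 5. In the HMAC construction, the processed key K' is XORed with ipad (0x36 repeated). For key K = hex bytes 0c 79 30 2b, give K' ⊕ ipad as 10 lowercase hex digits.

Key hex bytes 0c 79 30 2b is 4 bytes ≤ B = 5; zero-pad to 5 bytes: K' = 0c 79 30 2b 00.
XOR each byte with 0x36: 0c⊕36=3a, 79⊕36=4f, 30⊕36=06, 2b⊕36=1d, 00⊕36=36.

3a4f061d36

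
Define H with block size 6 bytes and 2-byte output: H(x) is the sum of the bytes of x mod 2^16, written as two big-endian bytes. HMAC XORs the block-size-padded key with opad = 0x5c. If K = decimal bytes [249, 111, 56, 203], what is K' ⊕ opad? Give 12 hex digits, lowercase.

a53364975c5c

Key decimal bytes [249, 111, 56, 203] = f9 6f 38 cb is 4 bytes ≤ B = 6; zero-pad to 6 bytes: K' = f9 6f 38 cb 00 00.
XOR each byte with 0x5c: f9⊕5c=a5, 6f⊕5c=33, 38⊕5c=64, cb⊕5c=97, 00⊕5c=5c, 00⊕5c=5c.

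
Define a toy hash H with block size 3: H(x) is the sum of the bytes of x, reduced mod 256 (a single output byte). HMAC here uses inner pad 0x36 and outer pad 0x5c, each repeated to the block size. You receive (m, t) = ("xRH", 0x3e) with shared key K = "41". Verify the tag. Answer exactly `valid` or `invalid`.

invalid

Key "41" = 34 31 is 2 bytes ≤ B = 3; zero-pad to 3 bytes: K' = 34 31 00.
K' ⊕ ipad = 02 07 36; K' ⊕ opad = 68 6d 5c.
Inner hash: sum = 2+7+54+120+82+72 = 337; mod 256 = 81 → 51.
Outer hash (recomputed tag): sum = 104+109+92+81 = 386; mod 256 = 130 → 82.
Recomputed tag = 82; claimed = 3e → mismatch.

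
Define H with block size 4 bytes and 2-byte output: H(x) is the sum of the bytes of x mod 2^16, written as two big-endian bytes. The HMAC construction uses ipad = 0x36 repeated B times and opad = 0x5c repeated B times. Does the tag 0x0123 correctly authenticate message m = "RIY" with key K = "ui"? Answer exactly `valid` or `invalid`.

Key "ui" = 75 69 is 2 bytes ≤ B = 4; zero-pad to 4 bytes: K' = 75 69 00 00.
K' ⊕ ipad = 43 5f 36 36; K' ⊕ opad = 29 35 5c 5c.
Inner hash: sum = 67+95+54+54+82+73+89 = 514 → 02 02.
Outer hash (recomputed tag): sum = 41+53+92+92+2+2 = 282 → 01 1a.
Recomputed tag = 011a; claimed = 0123 → mismatch.

invalid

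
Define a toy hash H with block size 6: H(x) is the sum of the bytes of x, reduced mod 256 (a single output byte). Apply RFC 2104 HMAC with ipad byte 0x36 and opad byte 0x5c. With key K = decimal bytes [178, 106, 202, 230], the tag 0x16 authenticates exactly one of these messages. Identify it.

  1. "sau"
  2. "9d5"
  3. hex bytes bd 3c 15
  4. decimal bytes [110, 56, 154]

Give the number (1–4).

Key decimal bytes [178, 106, 202, 230] = b2 6a ca e6 is 4 bytes ≤ B = 6; zero-pad to 6 bytes: K' = b2 6a ca e6 00 00.
K' ⊕ ipad = 84 5c fc d0 36 36; K' ⊕ opad = ee 36 96 ba 5c 5c.
m1: inner = H(84 5c fc d0 36 36 73 61 75) = 61; tag = H(ee 36 96 ba 5c 5c 61) = 8d
m2: inner = H(84 5c fc d0 36 36 39 64 35) = ea; tag = H(ee 36 96 ba 5c 5c ea) = 16 ← matches
m3: inner = H(84 5c fc d0 36 36 bd 3c 15) = 26; tag = H(ee 36 96 ba 5c 5c 26) = 52
m4: inner = H(84 5c fc d0 36 36 6e 38 9a) = 58; tag = H(ee 36 96 ba 5c 5c 58) = 84

2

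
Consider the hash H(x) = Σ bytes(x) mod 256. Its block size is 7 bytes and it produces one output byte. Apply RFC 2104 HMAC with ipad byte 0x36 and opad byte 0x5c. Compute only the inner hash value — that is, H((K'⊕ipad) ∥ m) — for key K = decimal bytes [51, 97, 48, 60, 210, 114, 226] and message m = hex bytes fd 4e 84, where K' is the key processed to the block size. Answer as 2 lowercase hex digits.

Key decimal bytes [51, 97, 48, 60, 210, 114, 226] = 33 61 30 3c d2 72 e2 is exactly B = 7 bytes: K' = 33 61 30 3c d2 72 e2.
K' ⊕ ipad = 05 57 06 0a e4 44 d4.
Inner input = 05 57 06 0a e4 44 d4 ∥ fd 4e 84.
Inner hash: sum = 5+87+6+10+228+68+212+253+78+132 = 1079; mod 256 = 55 → 37.

37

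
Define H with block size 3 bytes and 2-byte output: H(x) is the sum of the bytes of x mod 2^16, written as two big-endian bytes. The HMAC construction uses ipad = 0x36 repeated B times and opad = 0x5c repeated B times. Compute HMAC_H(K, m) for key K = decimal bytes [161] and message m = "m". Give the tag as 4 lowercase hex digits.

0226

Key decimal bytes [161] = a1 is 1 byte ≤ B = 3; zero-pad to 3 bytes: K' = a1 00 00.
K' ⊕ ipad = 97 36 36.  K' ⊕ opad = fd 5c 5c.
Inner input = (K'⊕ipad) ∥ m = 97 36 36 ∥ 6d.
Inner hash: sum = 151+54+54+109 = 368 → 01 70.
Outer input = (K'⊕opad) ∥ inner = fd 5c 5c ∥ 01 70.
Outer hash (tag): sum = 253+92+92+1+112 = 550 → 02 26.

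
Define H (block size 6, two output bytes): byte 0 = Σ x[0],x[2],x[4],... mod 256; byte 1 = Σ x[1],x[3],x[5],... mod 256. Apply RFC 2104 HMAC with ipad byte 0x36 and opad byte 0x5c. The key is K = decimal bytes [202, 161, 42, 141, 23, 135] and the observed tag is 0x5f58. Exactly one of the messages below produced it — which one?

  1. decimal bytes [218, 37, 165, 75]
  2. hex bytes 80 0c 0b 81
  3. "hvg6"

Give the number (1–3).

Key decimal bytes [202, 161, 42, 141, 23, 135] = ca a1 2a 8d 17 87 is exactly B = 6 bytes: K' = ca a1 2a 8d 17 87.
K' ⊕ ipad = fc 97 1c bb 21 b1; K' ⊕ opad = 96 fd 76 d1 4b db.
m1: inner = H(fc 97 1c bb 21 b1 da 25 a5 4b) = b8 73; tag = H(96 fd 76 d1 4b db b8 73) = 0f1c
m2: inner = H(fc 97 1c bb 21 b1 80 0c 0b 81) = c4 90; tag = H(96 fd 76 d1 4b db c4 90) = 1b39
m3: inner = H(fc 97 1c bb 21 b1 68 76 67 36) = 08 af; tag = H(96 fd 76 d1 4b db 08 af) = 5f58 ← matches

3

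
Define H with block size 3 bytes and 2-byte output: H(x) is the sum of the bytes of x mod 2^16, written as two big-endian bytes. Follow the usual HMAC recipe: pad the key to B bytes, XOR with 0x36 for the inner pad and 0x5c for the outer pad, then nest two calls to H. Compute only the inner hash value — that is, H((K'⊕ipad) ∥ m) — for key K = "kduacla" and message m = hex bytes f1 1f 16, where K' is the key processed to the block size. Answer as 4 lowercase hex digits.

Key "kduacla" = 6b 64 75 61 63 6c 61 is 7 bytes > B = 3, so hash it first: H(key) = 02 d5, then zero-pad to 3 bytes: K' = 02 d5 00.
K' ⊕ ipad = 34 e3 36.
Inner input = 34 e3 36 ∥ f1 1f 16.
Inner hash: sum = 52+227+54+241+31+22 = 627 → 02 73.

0273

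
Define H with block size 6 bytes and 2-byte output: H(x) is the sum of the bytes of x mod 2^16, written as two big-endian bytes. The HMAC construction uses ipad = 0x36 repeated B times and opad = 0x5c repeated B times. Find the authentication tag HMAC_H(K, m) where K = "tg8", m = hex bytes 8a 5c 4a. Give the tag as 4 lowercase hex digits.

0250

Key "tg8" = 74 67 38 is 3 bytes ≤ B = 6; zero-pad to 6 bytes: K' = 74 67 38 00 00 00.
K' ⊕ ipad = 42 51 0e 36 36 36.  K' ⊕ opad = 28 3b 64 5c 5c 5c.
Inner input = (K'⊕ipad) ∥ m = 42 51 0e 36 36 36 ∥ 8a 5c 4a.
Inner hash: sum = 66+81+14+54+54+54+138+92+74 = 627 → 02 73.
Outer input = (K'⊕opad) ∥ inner = 28 3b 64 5c 5c 5c ∥ 02 73.
Outer hash (tag): sum = 40+59+100+92+92+92+2+115 = 592 → 02 50.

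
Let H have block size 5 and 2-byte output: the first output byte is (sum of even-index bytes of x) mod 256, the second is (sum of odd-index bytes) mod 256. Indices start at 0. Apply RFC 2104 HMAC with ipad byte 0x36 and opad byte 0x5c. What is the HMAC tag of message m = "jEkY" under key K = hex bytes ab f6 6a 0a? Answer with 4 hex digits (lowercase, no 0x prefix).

5acd

Key hex bytes ab f6 6a 0a is 4 bytes ≤ B = 5; zero-pad to 5 bytes: K' = ab f6 6a 0a 00.
K' ⊕ ipad = 9d c0 5c 3c 36.  K' ⊕ opad = f7 aa 36 56 5c.
Inner input = (K'⊕ipad) ∥ m = 9d c0 5c 3c 36 ∥ 6a 45 6b 59.
Inner hash: even-index sum = 461 mod 256 = 205; odd-index sum = 465 mod 256 = 209 → cd d1.
Outer input = (K'⊕opad) ∥ inner = f7 aa 36 56 5c ∥ cd d1.
Outer hash (tag): even-index sum = 602 mod 256 = 90; odd-index sum = 461 mod 256 = 205 → 5a cd.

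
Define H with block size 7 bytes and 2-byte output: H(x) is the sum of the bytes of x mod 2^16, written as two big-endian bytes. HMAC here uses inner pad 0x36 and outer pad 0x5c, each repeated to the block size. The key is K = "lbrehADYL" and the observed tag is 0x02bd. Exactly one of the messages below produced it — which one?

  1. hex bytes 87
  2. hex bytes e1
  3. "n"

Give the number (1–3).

2

Key "lbrehADYL" = 6c 62 72 65 68 41 44 59 4c is 9 bytes > B = 7, so hash it first: H(key) = 03 37, then zero-pad to 7 bytes: K' = 03 37 00 00 00 00 00.
K' ⊕ ipad = 35 01 36 36 36 36 36; K' ⊕ opad = 5f 6b 5c 5c 5c 5c 5c.
m1: inner = H(35 01 36 36 36 36 36 87) = 01 cb; tag = H(5f 6b 5c 5c 5c 5c 5c 01 cb) = 0362
m2: inner = H(35 01 36 36 36 36 36 e1) = 02 25; tag = H(5f 6b 5c 5c 5c 5c 5c 02 25) = 02bd ← matches
m3: inner = H(35 01 36 36 36 36 36 6e) = 01 b2; tag = H(5f 6b 5c 5c 5c 5c 5c 01 b2) = 0349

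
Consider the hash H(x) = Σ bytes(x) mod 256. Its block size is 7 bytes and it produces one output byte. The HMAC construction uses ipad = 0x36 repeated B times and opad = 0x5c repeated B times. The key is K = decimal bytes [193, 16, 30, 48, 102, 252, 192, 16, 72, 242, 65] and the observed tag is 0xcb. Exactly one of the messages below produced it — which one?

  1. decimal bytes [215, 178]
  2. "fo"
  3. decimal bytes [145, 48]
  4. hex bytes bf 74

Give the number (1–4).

2

Key decimal bytes [193, 16, 30, 48, 102, 252, 192, 16, 72, 242, 65] = c1 10 1e 30 66 fc c0 10 48 f2 41 is 11 bytes > B = 7, so hash it first: H(key) = cc, then zero-pad to 7 bytes: K' = cc 00 00 00 00 00 00.
K' ⊕ ipad = fa 36 36 36 36 36 36; K' ⊕ opad = 90 5c 5c 5c 5c 5c 5c.
m1: inner = H(fa 36 36 36 36 36 36 d7 b2) = c7; tag = H(90 5c 5c 5c 5c 5c 5c c7) = 7f
m2: inner = H(fa 36 36 36 36 36 36 66 6f) = 13; tag = H(90 5c 5c 5c 5c 5c 5c 13) = cb ← matches
m3: inner = H(fa 36 36 36 36 36 36 91 30) = ff; tag = H(90 5c 5c 5c 5c 5c 5c ff) = b7
m4: inner = H(fa 36 36 36 36 36 36 bf 74) = 71; tag = H(90 5c 5c 5c 5c 5c 5c 71) = 29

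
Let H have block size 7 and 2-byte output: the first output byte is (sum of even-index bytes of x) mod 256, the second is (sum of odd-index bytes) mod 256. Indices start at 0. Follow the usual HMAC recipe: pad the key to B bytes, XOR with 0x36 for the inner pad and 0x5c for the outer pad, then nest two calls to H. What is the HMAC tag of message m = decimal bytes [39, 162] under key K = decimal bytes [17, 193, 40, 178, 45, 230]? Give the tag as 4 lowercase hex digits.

Key decimal bytes [17, 193, 40, 178, 45, 230] = 11 c1 28 b2 2d e6 is 6 bytes ≤ B = 7; zero-pad to 7 bytes: K' = 11 c1 28 b2 2d e6 00.
K' ⊕ ipad = 27 f7 1e 84 1b d0 36.  K' ⊕ opad = 4d 9d 74 ee 71 ba 5c.
Inner input = (K'⊕ipad) ∥ m = 27 f7 1e 84 1b d0 36 ∥ 27 a2.
Inner hash: even-index sum = 312 mod 256 = 56; odd-index sum = 626 mod 256 = 114 → 38 72.
Outer input = (K'⊕opad) ∥ inner = 4d 9d 74 ee 71 ba 5c ∥ 38 72.
Outer hash (tag): even-index sum = 512 mod 256 = 0; odd-index sum = 637 mod 256 = 125 → 00 7d.

007d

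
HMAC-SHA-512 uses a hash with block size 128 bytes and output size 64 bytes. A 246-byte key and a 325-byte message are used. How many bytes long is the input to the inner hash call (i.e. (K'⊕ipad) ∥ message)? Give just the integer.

Key is 246 > 128 bytes, so it is hashed to 64 bytes then zero-padded to 128: |K'| = 128.
Inner input = (K'⊕ipad) ∥ m → 128 + 325 = 453 bytes.

453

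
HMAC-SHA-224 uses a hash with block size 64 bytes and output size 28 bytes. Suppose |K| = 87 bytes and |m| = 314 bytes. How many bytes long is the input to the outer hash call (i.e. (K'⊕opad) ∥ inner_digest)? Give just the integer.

Key is 87 > 64 bytes, so it is hashed to 28 bytes then zero-padded to 64: |K'| = 64.
Outer input = (K'⊕opad) ∥ H(inner) → 64 + 28 = 92 bytes.

92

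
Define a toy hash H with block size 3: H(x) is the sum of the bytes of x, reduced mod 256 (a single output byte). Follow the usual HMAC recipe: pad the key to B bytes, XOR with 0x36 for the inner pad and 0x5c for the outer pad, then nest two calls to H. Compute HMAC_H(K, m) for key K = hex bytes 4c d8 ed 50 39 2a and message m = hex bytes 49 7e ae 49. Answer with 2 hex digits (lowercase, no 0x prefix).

6c

Key hex bytes 4c d8 ed 50 39 2a is 6 bytes > B = 3, so hash it first: H(key) = c4, then zero-pad to 3 bytes: K' = c4 00 00.
K' ⊕ ipad = f2 36 36.  K' ⊕ opad = 98 5c 5c.
Inner input = (K'⊕ipad) ∥ m = f2 36 36 ∥ 49 7e ae 49.
Inner hash: sum = 242+54+54+73+126+174+73 = 796; mod 256 = 28 → 1c.
Outer input = (K'⊕opad) ∥ inner = 98 5c 5c ∥ 1c.
Outer hash (tag): sum = 152+92+92+28 = 364; mod 256 = 108 → 6c.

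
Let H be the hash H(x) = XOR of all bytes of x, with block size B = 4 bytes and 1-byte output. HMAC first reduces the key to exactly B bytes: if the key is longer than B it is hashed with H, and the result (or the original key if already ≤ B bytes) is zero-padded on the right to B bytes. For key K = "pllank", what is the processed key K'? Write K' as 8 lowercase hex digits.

14000000

|K| = 6 > B = 4, so first hash the key.
H(K): XOR 70⊕6c⊕6c⊕61⊕6e⊕6b = 14.
Zero-pad H(K) = 14 to 4 bytes: K' = 14 00 00 00.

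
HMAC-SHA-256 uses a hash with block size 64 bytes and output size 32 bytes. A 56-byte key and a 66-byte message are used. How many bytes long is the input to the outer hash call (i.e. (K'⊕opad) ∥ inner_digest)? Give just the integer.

96

Key is 56 ≤ 64 bytes, zero-padded: |K'| = 64.
Outer input = (K'⊕opad) ∥ H(inner) → 64 + 32 = 96 bytes.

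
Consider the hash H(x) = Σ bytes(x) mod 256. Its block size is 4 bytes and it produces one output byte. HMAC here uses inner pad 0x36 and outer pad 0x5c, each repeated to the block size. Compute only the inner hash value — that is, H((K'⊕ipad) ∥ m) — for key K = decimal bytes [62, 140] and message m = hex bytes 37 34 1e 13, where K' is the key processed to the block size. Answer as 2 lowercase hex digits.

ca

Key decimal bytes [62, 140] = 3e 8c is 2 bytes ≤ B = 4; zero-pad to 4 bytes: K' = 3e 8c 00 00.
K' ⊕ ipad = 08 ba 36 36.
Inner input = 08 ba 36 36 ∥ 37 34 1e 13.
Inner hash: sum = 8+186+54+54+55+52+30+19 = 458; mod 256 = 202 → ca.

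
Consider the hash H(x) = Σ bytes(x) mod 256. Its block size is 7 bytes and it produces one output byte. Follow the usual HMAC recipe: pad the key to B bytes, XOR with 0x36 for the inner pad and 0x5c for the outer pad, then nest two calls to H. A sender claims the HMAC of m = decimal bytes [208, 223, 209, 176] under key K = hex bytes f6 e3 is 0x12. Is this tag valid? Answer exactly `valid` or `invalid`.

Key hex bytes f6 e3 is 2 bytes ≤ B = 7; zero-pad to 7 bytes: K' = f6 e3 00 00 00 00 00.
K' ⊕ ipad = c0 d5 36 36 36 36 36; K' ⊕ opad = aa bf 5c 5c 5c 5c 5c.
Inner hash: sum = 192+213+54+54+54+54+54+208+223+209+176 = 1491; mod 256 = 211 → d3.
Outer hash (recomputed tag): sum = 170+191+92+92+92+92+92+211 = 1032; mod 256 = 8 → 08.
Recomputed tag = 08; claimed = 12 → mismatch.

invalid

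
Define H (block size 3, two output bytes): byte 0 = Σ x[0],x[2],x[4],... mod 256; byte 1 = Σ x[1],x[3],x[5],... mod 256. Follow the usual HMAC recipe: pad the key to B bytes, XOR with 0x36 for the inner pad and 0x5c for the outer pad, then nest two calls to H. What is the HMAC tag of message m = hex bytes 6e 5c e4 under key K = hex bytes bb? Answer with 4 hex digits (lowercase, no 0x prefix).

Key hex bytes bb is 1 byte ≤ B = 3; zero-pad to 3 bytes: K' = bb 00 00.
K' ⊕ ipad = 8d 36 36.  K' ⊕ opad = e7 5c 5c.
Inner input = (K'⊕ipad) ∥ m = 8d 36 36 ∥ 6e 5c e4.
Inner hash: even-index sum = 287 mod 256 = 31; odd-index sum = 392 mod 256 = 136 → 1f 88.
Outer input = (K'⊕opad) ∥ inner = e7 5c 5c ∥ 1f 88.
Outer hash (tag): even-index sum = 459 mod 256 = 203; odd-index sum = 123 mod 256 = 123 → cb 7b.

cb7b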